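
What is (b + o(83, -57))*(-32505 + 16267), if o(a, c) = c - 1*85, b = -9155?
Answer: 150964686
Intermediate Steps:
o(a, c) = -85 + c (o(a, c) = c - 85 = -85 + c)
(b + o(83, -57))*(-32505 + 16267) = (-9155 + (-85 - 57))*(-32505 + 16267) = (-9155 - 142)*(-16238) = -9297*(-16238) = 150964686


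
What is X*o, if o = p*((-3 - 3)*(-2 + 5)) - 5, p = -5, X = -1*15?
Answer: -1275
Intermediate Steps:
X = -15
o = 85 (o = -5*(-3 - 3)*(-2 + 5) - 5 = -(-30)*3 - 5 = -5*(-18) - 5 = 90 - 5 = 85)
X*o = -15*85 = -1275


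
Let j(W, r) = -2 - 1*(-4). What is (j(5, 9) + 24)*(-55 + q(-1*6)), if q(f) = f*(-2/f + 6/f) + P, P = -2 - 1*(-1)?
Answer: -1352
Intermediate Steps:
j(W, r) = 2 (j(W, r) = -2 + 4 = 2)
P = -1 (P = -2 + 1 = -1)
q(f) = 3 (q(f) = f*(-2/f + 6/f) - 1 = f*(4/f) - 1 = 4 - 1 = 3)
(j(5, 9) + 24)*(-55 + q(-1*6)) = (2 + 24)*(-55 + 3) = 26*(-52) = -1352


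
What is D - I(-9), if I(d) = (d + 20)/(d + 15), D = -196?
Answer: -1187/6 ≈ -197.83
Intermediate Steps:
I(d) = (20 + d)/(15 + d)
D - I(-9) = -196 - (20 - 9)/(15 - 9) = -196 - 11/6 = -1187/6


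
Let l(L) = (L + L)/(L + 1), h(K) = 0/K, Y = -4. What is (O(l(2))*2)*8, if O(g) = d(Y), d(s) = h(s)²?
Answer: 0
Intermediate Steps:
h(K) = 0
l(L) = 2*L/(1 + L) (l(L) = (2*L)/(1 + L) = 2*L/(1 + L))
d(s) = 0 (d(s) = 0² = 0)
O(g) = 0
(O(l(2))*2)*8 = (0*2)*8 = 0*8 = 0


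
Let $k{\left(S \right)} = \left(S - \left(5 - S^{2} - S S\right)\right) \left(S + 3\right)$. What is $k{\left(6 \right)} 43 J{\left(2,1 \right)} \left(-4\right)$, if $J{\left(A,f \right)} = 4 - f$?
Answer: $-339012$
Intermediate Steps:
$k{\left(S \right)} = \left(3 + S\right) \left(-5 + S + 2 S^{2}\right)$ ($k{\left(S \right)} = \left(S + \left(\left(S^{2} + S^{2}\right) - 5\right)\right) \left(3 + S\right) = \left(S + \left(2 S^{2} - 5\right)\right) \left(3 + S\right) = \left(S + \left(-5 + 2 S^{2}\right)\right) \left(3 + S\right) = \left(-5 + S + 2 S^{2}\right) \left(3 + S\right) = \left(3 + S\right) \left(-5 + S + 2 S^{2}\right)$)
$k{\left(6 \right)} 43 J{\left(2,1 \right)} \left(-4\right) = \left(-15 - 12 + 2 \cdot 6^{3} + 7 \cdot 6^{2}\right) 43 \left(4 - 1\right) \left(-4\right) = \left(-15 - 12 + 2 \cdot 216 + 7 \cdot 36\right) 43 \left(4 - 1\right) \left(-4\right) = \left(-15 - 12 + 432 + 252\right) 43 \cdot 3 \left(-4\right) = 657 \cdot 43 \left(-12\right) = 28251 \left(-12\right) = -339012$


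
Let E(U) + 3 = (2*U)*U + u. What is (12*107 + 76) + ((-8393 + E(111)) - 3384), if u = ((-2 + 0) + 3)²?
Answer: 14223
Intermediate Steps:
u = 1 (u = (-2 + 3)² = 1² = 1)
E(U) = -2 + 2*U² (E(U) = -3 + ((2*U)*U + 1) = -3 + (2*U² + 1) = -3 + (1 + 2*U²) = -2 + 2*U²)
(12*107 + 76) + ((-8393 + E(111)) - 3384) = (12*107 + 76) + ((-8393 + (-2 + 2*111²)) - 3384) = (1284 + 76) + ((-8393 + (-2 + 2*12321)) - 3384) = 1360 + ((-8393 + (-2 + 24642)) - 3384) = 1360 + ((-8393 + 24640) - 3384) = 1360 + (16247 - 3384) = 1360 + 12863 = 14223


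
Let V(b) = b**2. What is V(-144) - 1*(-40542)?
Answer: 61278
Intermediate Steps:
V(-144) - 1*(-40542) = (-144)**2 - 1*(-40542) = 20736 + 40542 = 61278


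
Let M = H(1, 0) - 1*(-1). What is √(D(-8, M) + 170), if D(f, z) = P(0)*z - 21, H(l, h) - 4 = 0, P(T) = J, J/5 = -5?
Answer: 2*√6 ≈ 4.8990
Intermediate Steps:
J = -25 (J = 5*(-5) = -25)
P(T) = -25
H(l, h) = 4 (H(l, h) = 4 + 0 = 4)
M = 5 (M = 4 - 1*(-1) = 4 + 1 = 5)
D(f, z) = -21 - 25*z (D(f, z) = -25*z - 21 = -21 - 25*z)
√(D(-8, M) + 170) = √((-21 - 25*5) + 170) = √((-21 - 125) + 170) = √(-146 + 170) = √24 = 2*√6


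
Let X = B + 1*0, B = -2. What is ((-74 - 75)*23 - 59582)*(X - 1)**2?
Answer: -567081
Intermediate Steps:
X = -2 (X = -2 + 1*0 = -2 + 0 = -2)
((-74 - 75)*23 - 59582)*(X - 1)**2 = ((-74 - 75)*23 - 59582)*(-2 - 1)**2 = (-149*23 - 59582)*(-3)**2 = (-3427 - 59582)*9 = -63009*9 = -567081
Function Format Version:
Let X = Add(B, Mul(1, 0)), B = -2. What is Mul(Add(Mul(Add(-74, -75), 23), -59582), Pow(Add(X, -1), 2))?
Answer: -567081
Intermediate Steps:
X = -2 (X = Add(-2, Mul(1, 0)) = Add(-2, 0) = -2)
Mul(Add(Mul(Add(-74, -75), 23), -59582), Pow(Add(X, -1), 2)) = Mul(Add(Mul(Add(-74, -75), 23), -59582), Pow(Add(-2, -1), 2)) = Mul(Add(Mul(-149, 23), -59582), Pow(-3, 2)) = Mul(Add(-3427, -59582), 9) = Mul(-63009, 9) = -567081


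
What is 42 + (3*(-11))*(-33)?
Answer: 1131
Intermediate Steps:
42 + (3*(-11))*(-33) = 42 - 33*(-33) = 42 + 1089 = 1131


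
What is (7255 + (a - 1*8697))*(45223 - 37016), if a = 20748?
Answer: 158444342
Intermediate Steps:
(7255 + (a - 1*8697))*(45223 - 37016) = (7255 + (20748 - 1*8697))*(45223 - 37016) = (7255 + (20748 - 8697))*8207 = (7255 + 12051)*8207 = 19306*8207 = 158444342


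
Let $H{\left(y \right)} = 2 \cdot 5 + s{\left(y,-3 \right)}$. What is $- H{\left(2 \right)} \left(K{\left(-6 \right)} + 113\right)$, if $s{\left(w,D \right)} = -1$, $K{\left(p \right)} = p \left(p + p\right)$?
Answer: $-1665$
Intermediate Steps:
$K{\left(p \right)} = 2 p^{2}$ ($K{\left(p \right)} = p 2 p = 2 p^{2}$)
$H{\left(y \right)} = 9$ ($H{\left(y \right)} = 2 \cdot 5 - 1 = 10 - 1 = 9$)
$- H{\left(2 \right)} \left(K{\left(-6 \right)} + 113\right) = - 9 \left(2 \left(-6\right)^{2} + 113\right) = - 9 \left(2 \cdot 36 + 113\right) = - 9 \left(72 + 113\right) = - 9 \cdot 185 = \left(-1\right) 1665 = -1665$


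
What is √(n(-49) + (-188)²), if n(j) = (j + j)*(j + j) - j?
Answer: √44997 ≈ 212.13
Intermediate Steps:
n(j) = -j + 4*j² (n(j) = (2*j)*(2*j) - j = 4*j² - j = -j + 4*j²)
√(n(-49) + (-188)²) = √(-49*(-1 + 4*(-49)) + (-188)²) = √(-49*(-1 - 196) + 35344) = √(-49*(-197) + 35344) = √(9653 + 35344) = √44997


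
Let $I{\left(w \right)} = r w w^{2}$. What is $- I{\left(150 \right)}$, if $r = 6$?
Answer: $-20250000$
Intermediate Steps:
$I{\left(w \right)} = 6 w^{3}$ ($I{\left(w \right)} = 6 w w^{2} = 6 w^{3}$)
$- I{\left(150 \right)} = - 6 \cdot 150^{3} = - 6 \cdot 3375000 = \left(-1\right) 20250000 = -20250000$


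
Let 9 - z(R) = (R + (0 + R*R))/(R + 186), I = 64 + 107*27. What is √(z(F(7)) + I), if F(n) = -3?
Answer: 2*√2755370/61 ≈ 54.424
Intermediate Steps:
I = 2953 (I = 64 + 2889 = 2953)
z(R) = 9 - (R + R²)/(186 + R) (z(R) = 9 - (R + (0 + R*R))/(R + 186) = 9 - (R + (0 + R²))/(186 + R) = 9 - (R + R²)/(186 + R))
√(z(F(7)) + I) = √((1674 - 1*(-3)² + 8*(-3))/(186 - 3) + 2953) = √((1674 - 1*9 - 24)/183 + 2953) = √((1674 - 9 - 24)/183 + 2953) = √((1/183)*1641 + 2953) = √(547/61 + 2953) = √(180680/61) = 2*√2755370/61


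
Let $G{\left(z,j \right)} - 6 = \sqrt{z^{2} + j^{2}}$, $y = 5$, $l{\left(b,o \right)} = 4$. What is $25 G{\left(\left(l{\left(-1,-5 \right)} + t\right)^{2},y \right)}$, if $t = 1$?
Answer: $150 + 125 \sqrt{26} \approx 787.38$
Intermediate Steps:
$G{\left(z,j \right)} = 6 + \sqrt{j^{2} + z^{2}}$ ($G{\left(z,j \right)} = 6 + \sqrt{z^{2} + j^{2}} = 6 + \sqrt{j^{2} + z^{2}}$)
$25 G{\left(\left(l{\left(-1,-5 \right)} + t\right)^{2},y \right)} = 25 \left(6 + \sqrt{5^{2} + \left(\left(4 + 1\right)^{2}\right)^{2}}\right) = 25 \left(6 + \sqrt{25 + \left(5^{2}\right)^{2}}\right) = 25 \left(6 + \sqrt{25 + 25^{2}}\right) = 25 \left(6 + \sqrt{25 + 625}\right) = 25 \left(6 + \sqrt{650}\right) = 25 \left(6 + 5 \sqrt{26}\right) = 150 + 125 \sqrt{26}$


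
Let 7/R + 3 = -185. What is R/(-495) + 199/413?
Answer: 18521831/38433780 ≈ 0.48192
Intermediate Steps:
R = -7/188 (R = 7/(-3 - 185) = 7/(-188) = 7*(-1/188) = -7/188 ≈ -0.037234)
R/(-495) + 199/413 = -7/188/(-495) + 199/413 = -7/188*(-1/495) + 199*(1/413) = 7/93060 + 199/413 = 18521831/38433780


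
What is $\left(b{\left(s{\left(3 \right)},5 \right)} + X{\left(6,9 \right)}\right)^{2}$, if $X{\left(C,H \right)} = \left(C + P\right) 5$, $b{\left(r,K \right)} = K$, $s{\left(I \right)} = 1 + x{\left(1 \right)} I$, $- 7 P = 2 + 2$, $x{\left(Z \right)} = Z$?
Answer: $\frac{50625}{49} \approx 1033.2$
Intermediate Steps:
$P = - \frac{4}{7}$ ($P = - \frac{2 + 2}{7} = \left(- \frac{1}{7}\right) 4 = - \frac{4}{7} \approx -0.57143$)
$s{\left(I \right)} = 1 + I$ ($s{\left(I \right)} = 1 + 1 I = 1 + I$)
$X{\left(C,H \right)} = - \frac{20}{7} + 5 C$ ($X{\left(C,H \right)} = \left(C - \frac{4}{7}\right) 5 = \left(- \frac{4}{7} + C\right) 5 = - \frac{20}{7} + 5 C$)
$\left(b{\left(s{\left(3 \right)},5 \right)} + X{\left(6,9 \right)}\right)^{2} = \left(5 + \left(- \frac{20}{7} + 5 \cdot 6\right)\right)^{2} = \left(5 + \left(- \frac{20}{7} + 30\right)\right)^{2} = \left(5 + \frac{190}{7}\right)^{2} = \left(\frac{225}{7}\right)^{2} = \frac{50625}{49}$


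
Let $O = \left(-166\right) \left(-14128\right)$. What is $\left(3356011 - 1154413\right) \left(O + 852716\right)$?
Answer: $7040631146472$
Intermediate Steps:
$O = 2345248$
$\left(3356011 - 1154413\right) \left(O + 852716\right) = \left(3356011 - 1154413\right) \left(2345248 + 852716\right) = \left(3356011 + \left(-1839041 + 684628\right)\right) 3197964 = \left(3356011 - 1154413\right) 3197964 = 2201598 \cdot 3197964 = 7040631146472$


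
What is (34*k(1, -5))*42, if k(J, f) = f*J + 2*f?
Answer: -21420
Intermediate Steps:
k(J, f) = 2*f + J*f (k(J, f) = J*f + 2*f = 2*f + J*f)
(34*k(1, -5))*42 = (34*(-5*(2 + 1)))*42 = (34*(-5*3))*42 = (34*(-15))*42 = -510*42 = -21420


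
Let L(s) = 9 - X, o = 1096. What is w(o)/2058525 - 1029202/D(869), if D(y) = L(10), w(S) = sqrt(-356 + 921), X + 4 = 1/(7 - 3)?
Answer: -4116808/51 + sqrt(565)/2058525 ≈ -80722.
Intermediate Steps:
X = -15/4 (X = -4 + 1/(7 - 3) = -4 + 1/4 = -15/4 ≈ -3.7500)
w(S) = sqrt(565)
L(s) = 51/4 (L(s) = 9 - 1*(-15/4) = 9 + 15/4 = 51/4)
D(y) = 51/4
w(o)/2058525 - 1029202/D(869) = sqrt(565)/2058525 - 1029202/51/4 = sqrt(565)*(1/2058525) - 1029202*4/51 = sqrt(565)/2058525 - 4116808/51 = -4116808/51 + sqrt(565)/2058525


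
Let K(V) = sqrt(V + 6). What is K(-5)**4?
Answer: 1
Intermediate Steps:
K(V) = sqrt(6 + V)
K(-5)**4 = (sqrt(6 - 5))**4 = (sqrt(1))**4 = 1**4 = 1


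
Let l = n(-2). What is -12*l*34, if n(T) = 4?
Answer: -1632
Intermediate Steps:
l = 4
-12*l*34 = -12*4*34 = -48*34 = -1632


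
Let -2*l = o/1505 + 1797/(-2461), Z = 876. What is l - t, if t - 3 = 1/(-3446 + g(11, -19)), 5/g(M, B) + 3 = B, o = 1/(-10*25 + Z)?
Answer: -18903407512943/7175017395380 ≈ -2.6346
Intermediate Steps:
o = 1/626 (o = 1/(-10*25 + 876) = 1/(-250 + 876) = 1/626 ≈ 0.0015974)
g(M, B) = 5/(-3 + B)
t = 227429/75817 (t = 3 + 1/(-3446 + 5/(-3 - 19)) = 3 + 1/(-3446 + 5/(-22)) = 3 + 1/(-3446 + 5*(-1/22)) = 3 + 1/(-3446 - 5/22) = 3 + 1/(-75817/22) = 3 - 22/75817 = 227429/75817 ≈ 2.9997)
l = 1693005149/4637163860 (l = -((1/626)/1505 + 1797/(-2461))/2 = -((1/626)*(1/1505) + 1797*(-1/2461))/2 = -(1/942130 - 1797/2461)/2 = -½*(-1693005149/2318581930) = 1693005149/4637163860 ≈ 0.36510)
l - t = 1693005149/4637163860 - 1*227429/75817 = 1693005149/4637163860 - 227429/75817 = -18903407512943/7175017395380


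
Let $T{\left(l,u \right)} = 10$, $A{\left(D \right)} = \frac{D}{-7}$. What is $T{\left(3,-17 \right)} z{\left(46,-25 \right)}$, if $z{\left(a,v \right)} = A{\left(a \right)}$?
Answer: $- \frac{460}{7} \approx -65.714$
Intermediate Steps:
$A{\left(D \right)} = - \frac{D}{7}$ ($A{\left(D \right)} = D \left(- \frac{1}{7}\right) = - \frac{D}{7}$)
$z{\left(a,v \right)} = - \frac{a}{7}$
$T{\left(3,-17 \right)} z{\left(46,-25 \right)} = 10 \left(\left(- \frac{1}{7}\right) 46\right) = 10 \left(- \frac{46}{7}\right) = - \frac{460}{7}$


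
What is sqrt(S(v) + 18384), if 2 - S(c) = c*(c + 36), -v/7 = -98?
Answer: I*sqrt(476906) ≈ 690.58*I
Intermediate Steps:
v = 686 (v = -7*(-98) = 686)
S(c) = 2 - c*(36 + c) (S(c) = 2 - c*(c + 36) = 2 - c*(36 + c))
sqrt(S(v) + 18384) = sqrt((2 - 1*686**2 - 36*686) + 18384) = sqrt((2 - 1*470596 - 24696) + 18384) = sqrt((2 - 470596 - 24696) + 18384) = sqrt(-495290 + 18384) = sqrt(-476906) = I*sqrt(476906)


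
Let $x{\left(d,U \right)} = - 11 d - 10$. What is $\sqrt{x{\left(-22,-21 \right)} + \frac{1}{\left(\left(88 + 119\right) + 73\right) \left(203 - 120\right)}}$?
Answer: $\frac{\sqrt{31325666610}}{11620} \approx 15.232$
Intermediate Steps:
$x{\left(d,U \right)} = -10 - 11 d$
$\sqrt{x{\left(-22,-21 \right)} + \frac{1}{\left(\left(88 + 119\right) + 73\right) \left(203 - 120\right)}} = \sqrt{\left(-10 - -242\right) + \frac{1}{\left(\left(88 + 119\right) + 73\right) \left(203 - 120\right)}} = \sqrt{\left(-10 + 242\right) + \frac{1}{\left(207 + 73\right) 83}} = \sqrt{232 + \frac{1}{280 \cdot 83}} = \sqrt{232 + \frac{1}{23240}} = \sqrt{\frac{5391681}{23240}} = \frac{\sqrt{31325666610}}{11620}$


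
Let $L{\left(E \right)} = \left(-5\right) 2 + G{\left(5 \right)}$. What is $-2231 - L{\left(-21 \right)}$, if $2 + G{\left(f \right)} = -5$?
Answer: $-2214$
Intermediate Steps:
$G{\left(f \right)} = -7$ ($G{\left(f \right)} = -2 - 5 = -7$)
$L{\left(E \right)} = -17$ ($L{\left(E \right)} = \left(-5\right) 2 - 7 = -10 - 7 = -17$)
$-2231 - L{\left(-21 \right)} = -2231 - -17 = -2231 + 17 = -2214$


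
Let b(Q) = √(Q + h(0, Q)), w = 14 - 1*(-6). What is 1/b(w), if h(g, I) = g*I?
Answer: √5/10 ≈ 0.22361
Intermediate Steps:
w = 20 (w = 14 + 6 = 20)
h(g, I) = I*g
b(Q) = √Q (b(Q) = √(Q + Q*0) = √(Q + 0) = √Q)
1/b(w) = 1/(√20) = 1/(2*√5) = √5/10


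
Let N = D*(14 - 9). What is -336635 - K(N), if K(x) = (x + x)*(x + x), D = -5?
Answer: -339135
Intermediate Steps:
N = -25 (N = -5*(14 - 9) = -5*5 = -25)
K(x) = 4*x² (K(x) = (2*x)*(2*x) = 4*x²)
-336635 - K(N) = -336635 - 4*(-25)² = -336635 - 4*625 = -336635 - 1*2500 = -336635 - 2500 = -339135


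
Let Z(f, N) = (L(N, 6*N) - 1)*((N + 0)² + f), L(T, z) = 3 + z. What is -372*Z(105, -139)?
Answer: 6012424704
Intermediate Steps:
Z(f, N) = (2 + 6*N)*(f + N²) (Z(f, N) = ((3 + 6*N) - 1)*((N + 0)² + f) = (2 + 6*N)*(N² + f) = (2 + 6*N)*(f + N²))
-372*Z(105, -139) = -372*(2*105 + 2*(-139)² + 6*(-139)³ + 6*(-139)*105) = -372*(210 + 2*19321 + 6*(-2685619) - 87570) = -372*(210 + 38642 - 16113714 - 87570) = -372*(-16162432) = 6012424704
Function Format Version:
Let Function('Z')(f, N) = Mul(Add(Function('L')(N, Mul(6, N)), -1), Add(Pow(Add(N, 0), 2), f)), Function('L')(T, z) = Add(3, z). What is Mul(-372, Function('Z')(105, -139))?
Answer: 6012424704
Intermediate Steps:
Function('Z')(f, N) = Mul(Add(2, Mul(6, N)), Add(f, Pow(N, 2))) (Function('Z')(f, N) = Mul(Add(Add(3, Mul(6, N)), -1), Add(Pow(Add(N, 0), 2), f)) = Mul(Add(2, Mul(6, N)), Add(Pow(N, 2), f)) = Mul(Add(2, Mul(6, N)), Add(f, Pow(N, 2))))
Mul(-372, Function('Z')(105, -139)) = Mul(-372, Add(Mul(2, 105), Mul(2, Pow(-139, 2)), Mul(6, Pow(-139, 3)), Mul(6, -139, 105))) = Mul(-372, Add(210, Mul(2, 19321), Mul(6, -2685619), -87570)) = Mul(-372, Add(210, 38642, -16113714, -87570)) = Mul(-372, -16162432) = 6012424704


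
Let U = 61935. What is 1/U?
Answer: 1/61935 ≈ 1.6146e-5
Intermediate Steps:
1/U = 1/61935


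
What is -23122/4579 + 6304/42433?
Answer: -952269810/194300707 ≈ -4.9010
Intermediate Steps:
-23122/4579 + 6304/42433 = -952269810/194300707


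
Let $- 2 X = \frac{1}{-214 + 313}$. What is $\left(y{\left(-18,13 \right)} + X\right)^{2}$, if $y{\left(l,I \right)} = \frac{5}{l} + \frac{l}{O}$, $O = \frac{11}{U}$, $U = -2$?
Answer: $\frac{87616}{9801} \approx 8.9395$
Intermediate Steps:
$X = - \frac{1}{198}$ ($X = - \frac{1}{2 \left(-214 + 313\right)} = - \frac{1}{2 \cdot 99} = \left(- \frac{1}{2}\right) \frac{1}{99} = - \frac{1}{198} \approx -0.0050505$)
$O = - \frac{11}{2}$ ($O = \frac{11}{-2} = 11 \left(- \frac{1}{2}\right) = - \frac{11}{2} \approx -5.5$)
$y{\left(l,I \right)} = \frac{5}{l} - \frac{2 l}{11}$ ($y{\left(l,I \right)} = \frac{5}{l} + \frac{l}{- \frac{11}{2}} = \frac{5}{l} + l \left(- \frac{2}{11}\right) = \frac{5}{l} - \frac{2 l}{11}$)
$\left(y{\left(-18,13 \right)} + X\right)^{2} = \left(\left(\frac{5}{-18} - - \frac{36}{11}\right) - \frac{1}{198}\right)^{2} = \left(\left(5 \left(- \frac{1}{18}\right) + \frac{36}{11}\right) - \frac{1}{198}\right)^{2} = \left(\left(- \frac{5}{18} + \frac{36}{11}\right) - \frac{1}{198}\right)^{2} = \left(\frac{593}{198} - \frac{1}{198}\right)^{2} = \left(\frac{296}{99}\right)^{2} = \frac{87616}{9801}$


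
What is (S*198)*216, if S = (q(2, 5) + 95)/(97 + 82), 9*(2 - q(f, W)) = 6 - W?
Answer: 4143744/179 ≈ 23149.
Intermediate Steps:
q(f, W) = 4/3 + W/9 (q(f, W) = 2 - (6 - W)/9 = 2 + (-2/3 + W/9) = 4/3 + W/9)
S = 872/1611 (S = ((4/3 + (1/9)*5) + 95)/(97 + 82) = ((4/3 + 5/9) + 95)/179 = (17/9 + 95)*(1/179) = (872/9)*(1/179) = 872/1611 ≈ 0.54128)
(S*198)*216 = ((872/1611)*198)*216 = (19184/179)*216 = 4143744/179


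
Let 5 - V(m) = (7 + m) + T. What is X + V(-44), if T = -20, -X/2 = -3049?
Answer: 6160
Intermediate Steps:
X = 6098 (X = -2*(-3049) = 6098)
V(m) = 18 - m (V(m) = 5 - ((7 + m) - 20) = 5 - (-13 + m) = 5 + (13 - m) = 18 - m)
X + V(-44) = 6098 + (18 - 1*(-44)) = 6098 + (18 + 44) = 6098 + 62 = 6160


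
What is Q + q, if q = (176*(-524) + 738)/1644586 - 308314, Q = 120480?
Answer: -154454629105/822293 ≈ -1.8783e+5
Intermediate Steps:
q = -253524489745/822293 (q = (-92224 + 738)*(1/1644586) - 308314 = -91486*1/1644586 - 308314 = -45743/822293 - 308314 = -253524489745/822293 ≈ -3.0831e+5)
Q + q = 120480 - 253524489745/822293 = -154454629105/822293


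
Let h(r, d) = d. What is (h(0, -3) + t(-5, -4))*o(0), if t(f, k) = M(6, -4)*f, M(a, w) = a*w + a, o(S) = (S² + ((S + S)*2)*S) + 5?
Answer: 435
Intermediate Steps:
o(S) = 5 + 5*S² (o(S) = (S² + ((2*S)*2)*S) + 5 = (S² + (4*S)*S) + 5 = (S² + 4*S²) + 5 = 5*S² + 5 = 5 + 5*S²)
M(a, w) = a + a*w
t(f, k) = -18*f (t(f, k) = (6*(1 - 4))*f = (6*(-3))*f = -18*f)
(h(0, -3) + t(-5, -4))*o(0) = (-3 - 18*(-5))*(5 + 5*0²) = (-3 + 90)*(5 + 5*0) = 87*(5 + 0) = 87*5 = 435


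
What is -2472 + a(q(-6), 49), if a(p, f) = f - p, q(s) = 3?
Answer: -2426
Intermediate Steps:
-2472 + a(q(-6), 49) = -2472 + (49 - 1*3) = -2472 + (49 - 3) = -2472 + 46 = -2426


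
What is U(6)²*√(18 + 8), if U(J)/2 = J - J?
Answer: 0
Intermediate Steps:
U(J) = 0 (U(J) = 2*(J - J) = 2*0 = 0)
U(6)²*√(18 + 8) = 0²*√(18 + 8) = 0*√26 = 0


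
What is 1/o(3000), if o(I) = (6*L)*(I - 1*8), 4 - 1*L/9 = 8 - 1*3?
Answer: -1/161568 ≈ -6.1893e-6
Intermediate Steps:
L = -9 (L = 36 - 9*(8 - 1*3) = 36 - 9*(8 - 3) = 36 - 9*5 = 36 - 45 = -9)
o(I) = 432 - 54*I (o(I) = (6*(-9))*(I - 1*8) = -54*(I - 8) = -54*(-8 + I) = 432 - 54*I)
1/o(3000) = 1/(432 - 54*3000) = 1/(432 - 162000) = 1/(-161568) = -1/161568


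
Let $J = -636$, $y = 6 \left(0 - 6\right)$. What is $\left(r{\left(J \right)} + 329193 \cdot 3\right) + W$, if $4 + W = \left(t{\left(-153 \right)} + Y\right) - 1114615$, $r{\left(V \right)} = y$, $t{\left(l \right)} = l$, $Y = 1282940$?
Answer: $1155711$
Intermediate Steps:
$y = -36$ ($y = 6 \left(-6\right) = -36$)
$r{\left(V \right)} = -36$
$W = 168168$ ($W = -4 + \left(\left(-153 + 1282940\right) - 1114615\right) = -4 + \left(1282787 - 1114615\right) = -4 + 168172 = 168168$)
$\left(r{\left(J \right)} + 329193 \cdot 3\right) + W = \left(-36 + 329193 \cdot 3\right) + 168168 = \left(-36 + 987579\right) + 168168 = 987543 + 168168 = 1155711$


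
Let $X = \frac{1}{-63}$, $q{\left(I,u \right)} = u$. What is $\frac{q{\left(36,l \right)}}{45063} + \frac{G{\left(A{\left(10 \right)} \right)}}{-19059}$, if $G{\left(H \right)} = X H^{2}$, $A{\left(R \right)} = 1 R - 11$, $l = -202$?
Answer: $- \frac{8981473}{2003996673} \approx -0.0044818$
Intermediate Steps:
$A{\left(R \right)} = -11 + R$ ($A{\left(R \right)} = R - 11 = -11 + R$)
$X = - \frac{1}{63} \approx -0.015873$
$G{\left(H \right)} = - \frac{H^{2}}{63}$
$\frac{q{\left(36,l \right)}}{45063} + \frac{G{\left(A{\left(10 \right)} \right)}}{-19059} = - \frac{202}{45063} + \frac{\left(- \frac{1}{63}\right) \left(-11 + 10\right)^{2}}{-19059} = \left(-202\right) \frac{1}{45063} + - \frac{\left(-1\right)^{2}}{63} \left(- \frac{1}{19059}\right) = - \frac{202}{45063} + \left(- \frac{1}{63}\right) 1 \left(- \frac{1}{19059}\right) = - \frac{202}{45063} - - \frac{1}{1200717} = - \frac{202}{45063} + \frac{1}{1200717} = - \frac{8981473}{2003996673}$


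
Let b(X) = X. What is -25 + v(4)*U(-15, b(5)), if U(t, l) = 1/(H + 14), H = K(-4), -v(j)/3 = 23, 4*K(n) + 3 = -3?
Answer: -763/25 ≈ -30.520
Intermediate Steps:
K(n) = -3/2 (K(n) = -¾ + (¼)*(-3) = -¾ - ¾ = -3/2)
v(j) = -69 (v(j) = -3*23 = -69)
H = -3/2 ≈ -1.5000
U(t, l) = 2/25 (U(t, l) = 1/(-3/2 + 14) = 1/(25/2) = 2/25)
-25 + v(4)*U(-15, b(5)) = -25 - 69*2/25 = -25 - 138/25 = -763/25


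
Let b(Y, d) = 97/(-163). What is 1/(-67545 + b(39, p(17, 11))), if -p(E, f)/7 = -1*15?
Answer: -163/11009932 ≈ -1.4805e-5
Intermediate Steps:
p(E, f) = 105 (p(E, f) = -(-7)*15 = -7*(-15) = 105)
b(Y, d) = -97/163 (b(Y, d) = 97*(-1/163) = -97/163)
1/(-67545 + b(39, p(17, 11))) = 1/(-67545 - 97/163) = 1/(-11009932/163) = -163/11009932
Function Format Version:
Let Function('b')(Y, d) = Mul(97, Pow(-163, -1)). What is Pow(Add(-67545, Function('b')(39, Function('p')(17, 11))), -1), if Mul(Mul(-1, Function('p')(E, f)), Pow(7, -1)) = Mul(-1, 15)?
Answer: Rational(-163, 11009932) ≈ -1.4805e-5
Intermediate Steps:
Function('p')(E, f) = 105 (Function('p')(E, f) = Mul(-7, Mul(-1, 15)) = Mul(-7, -15) = 105)
Function('b')(Y, d) = Rational(-97, 163) (Function('b')(Y, d) = Mul(97, Rational(-1, 163)) = Rational(-97, 163))
Pow(Add(-67545, Function('b')(39, Function('p')(17, 11))), -1) = Pow(Add(-67545, Rational(-97, 163)), -1) = Pow(Rational(-11009932, 163), -1) = Rational(-163, 11009932)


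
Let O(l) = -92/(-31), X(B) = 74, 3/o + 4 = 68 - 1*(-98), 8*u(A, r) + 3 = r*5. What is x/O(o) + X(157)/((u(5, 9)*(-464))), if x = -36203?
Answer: -683478139/56028 ≈ -12199.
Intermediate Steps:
u(A, r) = -3/8 + 5*r/8 (u(A, r) = -3/8 + (r*5)/8 = -3/8 + (5*r)/8 = -3/8 + 5*r/8)
o = 1/54 (o = 3/(-4 + (68 - 1*(-98))) = 3/(-4 + (68 + 98)) = 3/(-4 + 166) = 3/162 = 3*(1/162) = 1/54 ≈ 0.018519)
O(l) = 92/31 (O(l) = -92*(-1/31) = 92/31)
x/O(o) + X(157)/((u(5, 9)*(-464))) = -36203/92/31 + 74/(((-3/8 + (5/8)*9)*(-464))) = -36203*31/92 + 74/(((-3/8 + 45/8)*(-464))) = -1122293/92 + 74/(((21/4)*(-464))) = -1122293/92 + 74/(-2436) = -1122293/92 + 74*(-1/2436) = -1122293/92 - 37/1218 = -683478139/56028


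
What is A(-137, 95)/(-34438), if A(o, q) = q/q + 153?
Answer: -77/17219 ≈ -0.0044718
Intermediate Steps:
A(o, q) = 154 (A(o, q) = 1 + 153 = 154)
A(-137, 95)/(-34438) = 154/(-34438) = 154*(-1/34438) = -77/17219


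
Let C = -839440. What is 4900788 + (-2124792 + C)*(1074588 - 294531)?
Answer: -2312265020436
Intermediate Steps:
4900788 + (-2124792 + C)*(1074588 - 294531) = 4900788 + (-2124792 - 839440)*(1074588 - 294531) = 4900788 - 2964232*780057 = 4900788 - 2312269921224 = -2312265020436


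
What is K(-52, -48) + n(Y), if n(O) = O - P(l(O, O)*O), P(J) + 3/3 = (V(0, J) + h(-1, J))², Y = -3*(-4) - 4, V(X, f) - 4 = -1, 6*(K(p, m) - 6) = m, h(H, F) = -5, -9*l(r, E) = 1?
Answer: 3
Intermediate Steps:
l(r, E) = -⅑ (l(r, E) = -⅑*1 = -⅑)
K(p, m) = 6 + m/6
V(X, f) = 3 (V(X, f) = 4 - 1 = 3)
Y = 8 (Y = 12 - 4 = 8)
P(J) = 3 (P(J) = -1 + (3 - 5)² = -1 + (-2)² = -1 + 4 = 3)
n(O) = -3 + O (n(O) = O - 1*3 = O - 3 = -3 + O)
K(-52, -48) + n(Y) = (6 + (⅙)*(-48)) + (-3 + 8) = (6 - 8) + 5 = -2 + 5 = 3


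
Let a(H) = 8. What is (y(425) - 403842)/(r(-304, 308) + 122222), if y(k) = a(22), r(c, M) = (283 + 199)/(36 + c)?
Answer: -54113756/16377507 ≈ -3.3041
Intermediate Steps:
r(c, M) = 482/(36 + c)
y(k) = 8
(y(425) - 403842)/(r(-304, 308) + 122222) = (8 - 403842)/(482/(36 - 304) + 122222) = -403834/(482/(-268) + 122222) = -403834/(482*(-1/268) + 122222) = -403834/(-241/134 + 122222) = -403834/16377507/134 = -403834*134/16377507 = -54113756/16377507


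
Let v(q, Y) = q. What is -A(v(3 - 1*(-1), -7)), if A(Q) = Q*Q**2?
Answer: -64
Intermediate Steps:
A(Q) = Q**3
-A(v(3 - 1*(-1), -7)) = -(3 - 1*(-1))**3 = -(3 + 1)**3 = -1*4**3 = -1*64 = -64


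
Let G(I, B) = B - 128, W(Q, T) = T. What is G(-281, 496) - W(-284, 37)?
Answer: 331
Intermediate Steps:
G(I, B) = -128 + B
G(-281, 496) - W(-284, 37) = (-128 + 496) - 1*37 = 368 - 37 = 331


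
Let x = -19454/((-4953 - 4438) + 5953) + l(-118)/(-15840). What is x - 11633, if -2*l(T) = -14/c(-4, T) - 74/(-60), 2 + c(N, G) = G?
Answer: -1407112954843/121017600 ≈ -11627.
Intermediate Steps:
c(N, G) = -2 + G
l(T) = -37/60 + 7/(-2 + T) (l(T) = -(-14/(-2 + T) - 74/(-60))/2 = -(-14/(-2 + T) - 74*(-1/60))/2 = -(-14/(-2 + T) + 37/30)/2 = -(37/30 - 14/(-2 + T))/2 = -37/60 + 7/(-2 + T))
x = 684785957/121017600 (x = -19454/((-4953 - 4438) + 5953) + ((494 - 37*(-118))/(60*(-2 - 118)))/(-15840) = -19454/(-9391 + 5953) + ((1/60)*(494 + 4366)/(-120))*(-1/15840) = -19454/(-3438) + ((1/60)*(-1/120)*4860)*(-1/15840) = -19454*(-1/3438) - 27/40*(-1/15840) = 9727/1719 + 3/70400 = 684785957/121017600 ≈ 5.6586)
x - 11633 = 684785957/121017600 - 11633 = -1407112954843/121017600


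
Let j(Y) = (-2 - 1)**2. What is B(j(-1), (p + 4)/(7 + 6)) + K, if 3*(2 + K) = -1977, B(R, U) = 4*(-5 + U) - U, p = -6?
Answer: -8859/13 ≈ -681.46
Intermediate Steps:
j(Y) = 9 (j(Y) = (-3)**2 = 9)
B(R, U) = -20 + 3*U (B(R, U) = (-20 + 4*U) - U = -20 + 3*U)
K = -661 (K = -2 + (1/3)*(-1977) = -2 - 659 = -661)
B(j(-1), (p + 4)/(7 + 6)) + K = (-20 + 3*((-6 + 4)/(7 + 6))) - 661 = (-20 + 3*(-2/13)) - 661 = (-20 - 6/13) - 661 = -266/13 - 661 = -8859/13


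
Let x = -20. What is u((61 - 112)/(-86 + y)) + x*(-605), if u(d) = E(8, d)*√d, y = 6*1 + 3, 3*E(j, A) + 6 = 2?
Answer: 12100 - 4*√3927/231 ≈ 12099.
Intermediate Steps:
E(j, A) = -4/3 (E(j, A) = -2 + (⅓)*2 = -2 + ⅔ = -4/3)
y = 9 (y = 6 + 3 = 9)
u(d) = -4*√d/3
u((61 - 112)/(-86 + y)) + x*(-605) = -4*√51*√(-1/(-86 + 9))/3 - 20*(-605) = -4*√51*√(-1/(-77))/3 + 12100 = -4*√3927/77/3 + 12100 = -4*√3927/231 + 12100 = 12100 - 4*√3927/231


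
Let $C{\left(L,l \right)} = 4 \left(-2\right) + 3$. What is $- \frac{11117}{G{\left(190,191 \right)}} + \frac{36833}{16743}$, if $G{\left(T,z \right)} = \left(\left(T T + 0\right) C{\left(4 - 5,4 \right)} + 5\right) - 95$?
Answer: $\frac{6837803401}{3023618370} \approx 2.2615$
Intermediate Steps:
$C{\left(L,l \right)} = -5$ ($C{\left(L,l \right)} = -8 + 3 = -5$)
$G{\left(T,z \right)} = -90 - 5 T^{2}$ ($G{\left(T,z \right)} = \left(\left(T T + 0\right) \left(-5\right) + 5\right) - 95 = \left(\left(T^{2} + 0\right) \left(-5\right) + 5\right) - 95 = \left(T^{2} \left(-5\right) + 5\right) - 95 = \left(- 5 T^{2} + 5\right) - 95 = \left(5 - 5 T^{2}\right) - 95 = -90 - 5 T^{2}$)
$- \frac{11117}{G{\left(190,191 \right)}} + \frac{36833}{16743} = - \frac{11117}{-90 - 5 \cdot 190^{2}} + \frac{36833}{16743} = - \frac{11117}{-90 - 180500} + 36833 \cdot \frac{1}{16743} = - \frac{11117}{-90 - 180500} + \frac{36833}{16743} = - \frac{11117}{-180590} + \frac{36833}{16743} = \left(-11117\right) \left(- \frac{1}{180590}\right) + \frac{36833}{16743} = \frac{11117}{180590} + \frac{36833}{16743} = \frac{6837803401}{3023618370}$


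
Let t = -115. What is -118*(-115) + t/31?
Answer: 420555/31 ≈ 13566.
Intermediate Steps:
-118*(-115) + t/31 = -118*(-115) - 115/31 = 13570 - 115*1/31 = 13570 - 115/31 = 420555/31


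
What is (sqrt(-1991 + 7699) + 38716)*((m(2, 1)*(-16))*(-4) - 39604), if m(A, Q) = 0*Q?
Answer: -1533308464 - 79208*sqrt(1427) ≈ -1.5363e+9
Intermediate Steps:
m(A, Q) = 0
(sqrt(-1991 + 7699) + 38716)*((m(2, 1)*(-16))*(-4) - 39604) = (sqrt(-1991 + 7699) + 38716)*((0*(-16))*(-4) - 39604) = (sqrt(5708) + 38716)*(0*(-4) - 39604) = (2*sqrt(1427) + 38716)*(0 - 39604) = (38716 + 2*sqrt(1427))*(-39604) = -1533308464 - 79208*sqrt(1427)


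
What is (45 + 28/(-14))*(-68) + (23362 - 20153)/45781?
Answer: -133860435/45781 ≈ -2923.9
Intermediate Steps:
(45 + 28/(-14))*(-68) + (23362 - 20153)/45781 = (45 + 28*(-1/14))*(-68) + 3209*(1/45781) = (45 - 2)*(-68) + 3209/45781 = 43*(-68) + 3209/45781 = -2924 + 3209/45781 = -133860435/45781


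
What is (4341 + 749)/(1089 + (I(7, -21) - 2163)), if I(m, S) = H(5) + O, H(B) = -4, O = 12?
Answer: -2545/533 ≈ -4.7749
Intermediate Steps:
I(m, S) = 8 (I(m, S) = -4 + 12 = 8)
(4341 + 749)/(1089 + (I(7, -21) - 2163)) = (4341 + 749)/(1089 + (8 - 2163)) = 5090/(1089 - 2155) = 5090/(-1066) = 5090*(-1/1066) = -2545/533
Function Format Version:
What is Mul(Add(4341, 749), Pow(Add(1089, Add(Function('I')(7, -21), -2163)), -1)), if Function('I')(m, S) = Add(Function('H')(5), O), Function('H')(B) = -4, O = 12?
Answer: Rational(-2545, 533) ≈ -4.7749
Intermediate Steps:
Function('I')(m, S) = 8 (Function('I')(m, S) = Add(-4, 12) = 8)
Mul(Add(4341, 749), Pow(Add(1089, Add(Function('I')(7, -21), -2163)), -1)) = Mul(Add(4341, 749), Pow(Add(1089, Add(8, -2163)), -1)) = Mul(5090, Pow(Add(1089, -2155), -1)) = Mul(5090, Pow(-1066, -1)) = Mul(5090, Rational(-1, 1066)) = Rational(-2545, 533)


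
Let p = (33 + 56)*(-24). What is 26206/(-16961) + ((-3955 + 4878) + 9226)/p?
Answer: -76037735/12076232 ≈ -6.2965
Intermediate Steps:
p = -2136 (p = 89*(-24) = -2136)
26206/(-16961) + ((-3955 + 4878) + 9226)/p = 26206/(-16961) + ((-3955 + 4878) + 9226)/(-2136) = 26206*(-1/16961) + (923 + 9226)*(-1/2136) = -26206/16961 + 10149*(-1/2136) = -26206/16961 - 3383/712 = -76037735/12076232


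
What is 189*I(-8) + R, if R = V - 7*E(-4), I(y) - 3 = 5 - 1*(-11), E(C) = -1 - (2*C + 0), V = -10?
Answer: 3532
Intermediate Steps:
E(C) = -1 - 2*C
I(y) = 19 (I(y) = 3 + (5 - 1*(-11)) = 3 + (5 + 11) = 3 + 16 = 19)
R = -59 (R = -10 - 7*(-1 - 2*(-4)) = -10 - 7*(-1 + 8) = -10 - 7*7 = -10 - 49 = -59)
189*I(-8) + R = 189*19 - 59 = 3591 - 59 = 3532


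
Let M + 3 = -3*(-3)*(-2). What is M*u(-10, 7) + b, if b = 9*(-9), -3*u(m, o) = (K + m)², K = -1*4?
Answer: 1291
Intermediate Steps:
K = -4
u(m, o) = -(-4 + m)²/3
b = -81
M = -21 (M = -3 - 3*(-3)*(-2) = -3 + 9*(-2) = -3 - 18 = -21)
M*u(-10, 7) + b = -(-7)*(-4 - 10)² - 81 = -(-7)*(-14)² - 81 = -(-7)*196 - 81 = -21*(-196/3) - 81 = 1372 - 81 = 1291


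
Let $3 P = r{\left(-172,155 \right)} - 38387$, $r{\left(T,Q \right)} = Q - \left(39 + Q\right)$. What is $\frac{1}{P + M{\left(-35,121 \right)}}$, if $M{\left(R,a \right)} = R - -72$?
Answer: $- \frac{3}{38315} \approx -7.8298 \cdot 10^{-5}$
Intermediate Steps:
$M{\left(R,a \right)} = 72 + R$ ($M{\left(R,a \right)} = R + 72 = 72 + R$)
$r{\left(T,Q \right)} = -39$ ($r{\left(T,Q \right)} = Q - \left(39 + Q\right) = -39$)
$P = - \frac{38426}{3}$ ($P = \frac{-39 - 38387}{3} = \frac{1}{3} \left(-38426\right) = - \frac{38426}{3} \approx -12809.0$)
$\frac{1}{P + M{\left(-35,121 \right)}} = \frac{1}{- \frac{38426}{3} + \left(72 - 35\right)} = \frac{1}{- \frac{38426}{3} + 37} = \frac{1}{- \frac{38315}{3}} = - \frac{3}{38315}$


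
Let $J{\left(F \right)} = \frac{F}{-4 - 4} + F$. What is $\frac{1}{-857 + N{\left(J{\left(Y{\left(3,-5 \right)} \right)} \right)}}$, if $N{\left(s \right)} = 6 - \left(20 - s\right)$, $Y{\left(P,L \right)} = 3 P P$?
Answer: $- \frac{8}{6779} \approx -0.0011801$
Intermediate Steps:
$Y{\left(P,L \right)} = 3 P^{2}$
$J{\left(F \right)} = \frac{7 F}{8}$ ($J{\left(F \right)} = \frac{F}{-8} + F = F \left(- \frac{1}{8}\right) + F = - \frac{F}{8} + F = \frac{7 F}{8}$)
$N{\left(s \right)} = -14 + s$ ($N{\left(s \right)} = 6 + \left(-20 + s\right) = -14 + s$)
$\frac{1}{-857 + N{\left(J{\left(Y{\left(3,-5 \right)} \right)} \right)}} = \frac{1}{-857 - \left(14 - \frac{7 \cdot 3 \cdot 3^{2}}{8}\right)} = \frac{1}{-857 - \left(14 - \frac{7 \cdot 3 \cdot 9}{8}\right)} = \frac{1}{-857 + \left(-14 + \frac{7}{8} \cdot 27\right)} = \frac{1}{-857 + \left(-14 + \frac{189}{8}\right)} = \frac{1}{-857 + \frac{77}{8}} = \frac{1}{- \frac{6779}{8}} = - \frac{8}{6779}$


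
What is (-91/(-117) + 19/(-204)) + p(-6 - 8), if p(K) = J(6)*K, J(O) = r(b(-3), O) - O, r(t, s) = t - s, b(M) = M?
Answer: 128939/612 ≈ 210.68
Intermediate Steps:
J(O) = -3 - 2*O (J(O) = (-3 - O) - O = -3 - 2*O)
p(K) = -15*K (p(K) = (-3 - 2*6)*K = (-3 - 12)*K = -15*K)
(-91/(-117) + 19/(-204)) + p(-6 - 8) = (-91/(-117) + 19/(-204)) - 15*(-6 - 8) = (-91*(-1/117) + 19*(-1/204)) - 15*(-14) = (7/9 - 19/204) + 210 = 419/612 + 210 = 128939/612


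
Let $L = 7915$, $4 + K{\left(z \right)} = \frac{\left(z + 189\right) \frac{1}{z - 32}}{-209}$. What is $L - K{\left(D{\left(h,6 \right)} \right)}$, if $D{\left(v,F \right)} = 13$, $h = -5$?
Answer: $\frac{31446147}{3971} \approx 7918.9$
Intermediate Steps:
$K{\left(z \right)} = -4 - \frac{189 + z}{209 \left(-32 + z\right)}$ ($K{\left(z \right)} = -4 + \frac{\left(z + 189\right) \frac{1}{z - 32}}{-209} = -4 + \frac{189 + z}{-32 + z} \left(- \frac{1}{209}\right) = -4 - \frac{189 + z}{209 \left(-32 + z\right)}$)
$L - K{\left(D{\left(h,6 \right)} \right)} = 7915 - \frac{26563 - 10881}{209 \left(-32 + 13\right)} = 7915 - \frac{26563 - 10881}{209 \left(-19\right)} = 7915 - \frac{1}{209} \left(- \frac{1}{19}\right) 15682 = 7915 - - \frac{15682}{3971} = 7915 + \frac{15682}{3971} = \frac{31446147}{3971}$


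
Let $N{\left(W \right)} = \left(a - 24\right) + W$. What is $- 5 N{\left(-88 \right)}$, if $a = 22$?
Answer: $450$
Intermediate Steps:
$N{\left(W \right)} = -2 + W$ ($N{\left(W \right)} = \left(22 - 24\right) + W = -2 + W$)
$- 5 N{\left(-88 \right)} = - 5 \left(-2 - 88\right) = \left(-5\right) \left(-90\right) = 450$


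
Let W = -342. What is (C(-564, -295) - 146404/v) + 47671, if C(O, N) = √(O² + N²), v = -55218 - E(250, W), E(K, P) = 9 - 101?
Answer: 1314028975/27563 + 41*√241 ≈ 48310.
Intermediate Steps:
E(K, P) = -92
v = -55126 (v = -55218 - 1*(-92) = -55218 + 92 = -55126)
C(O, N) = √(N² + O²)
(C(-564, -295) - 146404/v) + 47671 = (√((-295)² + (-564)²) - 146404/(-55126)) + 47671 = (√(87025 + 318096) - 146404*(-1/55126)) + 47671 = (√405121 + 73202/27563) + 47671 = (41*√241 + 73202/27563) + 47671 = (73202/27563 + 41*√241) + 47671 = 1314028975/27563 + 41*√241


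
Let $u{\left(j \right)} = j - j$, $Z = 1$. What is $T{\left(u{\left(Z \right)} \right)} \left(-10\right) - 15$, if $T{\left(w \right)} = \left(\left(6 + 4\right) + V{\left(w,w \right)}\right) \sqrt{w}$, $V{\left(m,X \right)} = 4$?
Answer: $-15$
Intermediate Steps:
$u{\left(j \right)} = 0$
$T{\left(w \right)} = 14 \sqrt{w}$ ($T{\left(w \right)} = \left(\left(6 + 4\right) + 4\right) \sqrt{w} = \left(10 + 4\right) \sqrt{w} = 14 \sqrt{w}$)
$T{\left(u{\left(Z \right)} \right)} \left(-10\right) - 15 = 14 \sqrt{0} \left(-10\right) - 15 = 14 \cdot 0 \left(-10\right) - 15 = 0 \left(-10\right) - 15 = 0 - 15 = -15$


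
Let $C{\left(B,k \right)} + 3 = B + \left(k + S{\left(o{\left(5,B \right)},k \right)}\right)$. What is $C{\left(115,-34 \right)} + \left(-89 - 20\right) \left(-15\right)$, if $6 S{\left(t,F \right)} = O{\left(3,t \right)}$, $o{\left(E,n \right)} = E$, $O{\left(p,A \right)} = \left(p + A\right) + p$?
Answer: $\frac{10289}{6} \approx 1714.8$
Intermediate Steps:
$O{\left(p,A \right)} = A + 2 p$ ($O{\left(p,A \right)} = \left(A + p\right) + p = A + 2 p$)
$S{\left(t,F \right)} = 1 + \frac{t}{6}$ ($S{\left(t,F \right)} = \frac{t + 2 \cdot 3}{6} = \frac{t + 6}{6} = \frac{6 + t}{6} = 1 + \frac{t}{6}$)
$C{\left(B,k \right)} = - \frac{7}{6} + B + k$ ($C{\left(B,k \right)} = -3 + \left(B + \left(k + \left(1 + \frac{1}{6} \cdot 5\right)\right)\right) = -3 + \left(B + \left(k + \left(1 + \frac{5}{6}\right)\right)\right) = -3 + \left(B + \left(k + \frac{11}{6}\right)\right) = -3 + \left(B + \left(\frac{11}{6} + k\right)\right) = -3 + \left(\frac{11}{6} + B + k\right) = - \frac{7}{6} + B + k$)
$C{\left(115,-34 \right)} + \left(-89 - 20\right) \left(-15\right) = \left(- \frac{7}{6} + 115 - 34\right) + \left(-89 - 20\right) \left(-15\right) = \frac{479}{6} - -1635 = \frac{479}{6} + 1635 = \frac{10289}{6}$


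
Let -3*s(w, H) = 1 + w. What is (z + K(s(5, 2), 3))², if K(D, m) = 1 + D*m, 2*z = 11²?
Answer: 12321/4 ≈ 3080.3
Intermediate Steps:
s(w, H) = -⅓ - w/3 (s(w, H) = -(1 + w)/3 = -⅓ - w/3)
z = 121/2 (z = (½)*11² = (½)*121 = 121/2 ≈ 60.500)
(z + K(s(5, 2), 3))² = (121/2 + (1 + (-⅓ - ⅓*5)*3))² = (121/2 + (1 + (-⅓ - 5/3)*3))² = (121/2 + (1 - 2*3))² = (121/2 + (1 - 6))² = (121/2 - 5)² = (111/2)² = 12321/4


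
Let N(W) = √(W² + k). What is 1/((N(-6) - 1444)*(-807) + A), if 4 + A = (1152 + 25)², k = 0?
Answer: 1/2545791 ≈ 3.9281e-7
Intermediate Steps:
N(W) = √(W²) (N(W) = √(W² + 0) = √(W²))
A = 1385325 (A = -4 + (1152 + 25)² = -4 + 1177² = -4 + 1385329 = 1385325)
1/((N(-6) - 1444)*(-807) + A) = 1/((√((-6)²) - 1444)*(-807) + 1385325) = 1/((√36 - 1444)*(-807) + 1385325) = 1/((6 - 1444)*(-807) + 1385325) = 1/(-1438*(-807) + 1385325) = 1/(1160466 + 1385325) = 1/2545791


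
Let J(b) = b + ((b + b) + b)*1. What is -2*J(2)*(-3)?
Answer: 48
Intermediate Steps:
J(b) = 4*b (J(b) = b + (2*b + b)*1 = b + (3*b)*1 = b + 3*b = 4*b)
-2*J(2)*(-3) = -8*2*(-3) = -2*8*(-3) = -16*(-3) = 48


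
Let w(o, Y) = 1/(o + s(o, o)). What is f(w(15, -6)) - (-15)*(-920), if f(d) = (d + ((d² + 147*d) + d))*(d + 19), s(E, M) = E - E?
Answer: -45935504/3375 ≈ -13611.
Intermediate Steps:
s(E, M) = 0
w(o, Y) = 1/o (w(o, Y) = 1/(o + 0) = 1/o)
f(d) = (19 + d)*(d² + 149*d) (f(d) = (d + (d² + 148*d))*(19 + d) = (d² + 149*d)*(19 + d) = (19 + d)*(d² + 149*d))
f(w(15, -6)) - (-15)*(-920) = (2831 + (1/15)² + 168/15)/15 - (-15)*(-920) = (2831 + (1/15)² + 168*(1/15))/15 - 1*13800 = (2831 + 1/225 + 56/5)/15 - 13800 = (1/15)*(639496/225) - 13800 = 639496/3375 - 13800 = -45935504/3375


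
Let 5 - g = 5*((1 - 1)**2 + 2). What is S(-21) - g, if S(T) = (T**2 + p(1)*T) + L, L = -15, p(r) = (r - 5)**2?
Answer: 95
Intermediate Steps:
p(r) = (-5 + r)**2
g = -5 (g = 5 - 5*((1 - 1)**2 + 2) = 5 - 5*(0**2 + 2) = 5 - 5*(0 + 2) = 5 - 5*2 = 5 - 1*10 = 5 - 10 = -5)
S(T) = -15 + T**2 + 16*T (S(T) = (T**2 + (-5 + 1)**2*T) - 15 = (T**2 + (-4)**2*T) - 15 = (T**2 + 16*T) - 15 = -15 + T**2 + 16*T)
S(-21) - g = (-15 + (-21)**2 + 16*(-21)) - 1*(-5) = (-15 + 441 - 336) + 5 = 90 + 5 = 95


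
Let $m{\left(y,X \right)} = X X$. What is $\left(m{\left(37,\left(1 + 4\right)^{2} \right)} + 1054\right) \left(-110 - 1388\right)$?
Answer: $-2515142$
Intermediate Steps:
$m{\left(y,X \right)} = X^{2}$
$\left(m{\left(37,\left(1 + 4\right)^{2} \right)} + 1054\right) \left(-110 - 1388\right) = \left(\left(\left(1 + 4\right)^{2}\right)^{2} + 1054\right) \left(-110 - 1388\right) = \left(\left(5^{2}\right)^{2} + 1054\right) \left(-1498\right) = \left(25^{2} + 1054\right) \left(-1498\right) = \left(625 + 1054\right) \left(-1498\right) = 1679 \left(-1498\right) = -2515142$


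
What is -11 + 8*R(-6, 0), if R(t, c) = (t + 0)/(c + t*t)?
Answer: -37/3 ≈ -12.333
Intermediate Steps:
R(t, c) = t/(c + t²)
-11 + 8*R(-6, 0) = -11 + 8*(-6/(0 + (-6)²)) = -11 + 8*(-6/(0 + 36)) = -11 + 8*(-6/36) = -11 + 8*(-6*1/36) = -11 + 8*(-⅙) = -11 - 4/3 = -37/3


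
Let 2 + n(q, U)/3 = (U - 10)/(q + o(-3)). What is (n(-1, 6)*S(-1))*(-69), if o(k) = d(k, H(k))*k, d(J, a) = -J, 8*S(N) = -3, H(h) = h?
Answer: -621/5 ≈ -124.20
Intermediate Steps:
S(N) = -3/8 (S(N) = (⅛)*(-3) = -3/8)
o(k) = -k² (o(k) = (-k)*k = -k²)
n(q, U) = -6 + 3*(-10 + U)/(-9 + q) (n(q, U) = -6 + 3*((U - 10)/(q - 1*(-3)²)) = -6 + 3*((-10 + U)/(q - 1*9)) = -6 + 3*((-10 + U)/(q - 9)) = -6 + 3*((-10 + U)/(-9 + q)) = -6 + 3*(-10 + U)/(-9 + q))
(n(-1, 6)*S(-1))*(-69) = ((3*(8 + 6 - 2*(-1))/(-9 - 1))*(-3/8))*(-69) = ((3*(8 + 6 + 2)/(-10))*(-3/8))*(-69) = ((3*(-⅒)*16)*(-3/8))*(-69) = -24/5*(-3/8)*(-69) = (9/5)*(-69) = -621/5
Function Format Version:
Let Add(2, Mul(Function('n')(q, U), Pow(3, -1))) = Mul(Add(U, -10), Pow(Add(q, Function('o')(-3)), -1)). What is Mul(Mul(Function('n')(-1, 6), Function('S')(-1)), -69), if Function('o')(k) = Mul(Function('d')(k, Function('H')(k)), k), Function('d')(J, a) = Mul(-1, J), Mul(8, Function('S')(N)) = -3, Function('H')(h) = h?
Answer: Rational(-621, 5) ≈ -124.20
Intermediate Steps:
Function('S')(N) = Rational(-3, 8) (Function('S')(N) = Mul(Rational(1, 8), -3) = Rational(-3, 8))
Function('o')(k) = Mul(-1, Pow(k, 2)) (Function('o')(k) = Mul(Mul(-1, k), k) = Mul(-1, Pow(k, 2)))
Function('n')(q, U) = Add(-6, Mul(3, Pow(Add(-9, q), -1), Add(-10, U))) (Function('n')(q, U) = Add(-6, Mul(3, Mul(Add(U, -10), Pow(Add(q, Mul(-1, Pow(-3, 2))), -1)))) = Add(-6, Mul(3, Mul(Add(-10, U), Pow(Add(q, Mul(-1, 9)), -1)))) = Add(-6, Mul(3, Mul(Add(-10, U), Pow(Add(q, -9), -1)))) = Add(-6, Mul(3, Mul(Add(-10, U), Pow(Add(-9, q), -1)))) = Add(-6, Mul(3, Mul(Pow(Add(-9, q), -1), Add(-10, U)))) = Add(-6, Mul(3, Pow(Add(-9, q), -1), Add(-10, U))))
Mul(Mul(Function('n')(-1, 6), Function('S')(-1)), -69) = Mul(Mul(Mul(3, Pow(Add(-9, -1), -1), Add(8, 6, Mul(-2, -1))), Rational(-3, 8)), -69) = Mul(Mul(Mul(3, Pow(-10, -1), Add(8, 6, 2)), Rational(-3, 8)), -69) = Mul(Mul(Mul(3, Rational(-1, 10), 16), Rational(-3, 8)), -69) = Mul(Mul(Rational(-24, 5), Rational(-3, 8)), -69) = Mul(Rational(9, 5), -69) = Rational(-621, 5)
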